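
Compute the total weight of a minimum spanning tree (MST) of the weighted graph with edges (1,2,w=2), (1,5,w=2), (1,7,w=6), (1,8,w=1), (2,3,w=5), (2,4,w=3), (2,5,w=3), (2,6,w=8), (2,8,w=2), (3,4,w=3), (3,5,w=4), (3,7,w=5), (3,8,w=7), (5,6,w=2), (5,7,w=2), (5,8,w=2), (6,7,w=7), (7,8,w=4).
15 (MST edges: (1,2,w=2), (1,5,w=2), (1,8,w=1), (2,4,w=3), (3,4,w=3), (5,6,w=2), (5,7,w=2); sum of weights 2 + 2 + 1 + 3 + 3 + 2 + 2 = 15)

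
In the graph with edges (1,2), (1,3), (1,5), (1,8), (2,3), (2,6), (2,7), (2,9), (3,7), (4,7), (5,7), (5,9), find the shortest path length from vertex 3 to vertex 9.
2 (path: 3 -> 2 -> 9, 2 edges)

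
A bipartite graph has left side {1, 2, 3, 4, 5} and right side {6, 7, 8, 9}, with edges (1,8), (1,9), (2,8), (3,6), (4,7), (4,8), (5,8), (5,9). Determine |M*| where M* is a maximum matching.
4 (matching: (1,9), (2,8), (3,6), (4,7); upper bound min(|L|,|R|) = min(5,4) = 4)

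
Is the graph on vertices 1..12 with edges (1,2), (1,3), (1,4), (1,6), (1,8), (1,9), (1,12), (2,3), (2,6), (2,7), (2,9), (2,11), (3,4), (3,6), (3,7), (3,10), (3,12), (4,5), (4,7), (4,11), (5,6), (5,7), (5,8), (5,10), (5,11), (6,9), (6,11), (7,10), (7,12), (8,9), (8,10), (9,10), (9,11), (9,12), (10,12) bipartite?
No (odd cycle of length 3: 8 -> 1 -> 9 -> 8)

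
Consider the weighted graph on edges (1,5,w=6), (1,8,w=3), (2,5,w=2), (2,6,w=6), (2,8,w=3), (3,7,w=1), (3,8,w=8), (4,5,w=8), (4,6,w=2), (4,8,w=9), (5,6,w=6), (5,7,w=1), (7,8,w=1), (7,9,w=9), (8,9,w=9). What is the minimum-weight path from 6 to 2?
6 (path: 6 -> 2; weights 6 = 6)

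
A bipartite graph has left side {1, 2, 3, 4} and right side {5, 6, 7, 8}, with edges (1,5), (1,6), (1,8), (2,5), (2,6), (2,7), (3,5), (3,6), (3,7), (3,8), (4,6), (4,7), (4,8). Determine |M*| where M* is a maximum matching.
4 (matching: (1,8), (2,7), (3,5), (4,6); upper bound min(|L|,|R|) = min(4,4) = 4)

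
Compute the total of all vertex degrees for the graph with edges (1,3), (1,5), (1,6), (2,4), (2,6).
10 (handshake: sum of degrees = 2|E| = 2 x 5 = 10)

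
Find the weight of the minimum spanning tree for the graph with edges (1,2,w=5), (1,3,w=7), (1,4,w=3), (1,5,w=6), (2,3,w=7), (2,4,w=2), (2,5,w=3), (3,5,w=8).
15 (MST edges: (1,3,w=7), (1,4,w=3), (2,4,w=2), (2,5,w=3); sum of weights 7 + 3 + 2 + 3 = 15)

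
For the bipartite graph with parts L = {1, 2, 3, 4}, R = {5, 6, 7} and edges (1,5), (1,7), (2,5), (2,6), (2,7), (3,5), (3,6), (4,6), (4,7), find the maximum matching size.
3 (matching: (1,7), (2,6), (3,5); upper bound min(|L|,|R|) = min(4,3) = 3)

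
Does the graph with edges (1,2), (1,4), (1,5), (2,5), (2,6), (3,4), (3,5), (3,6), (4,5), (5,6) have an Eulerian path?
No (6 vertices have odd degree: {1, 2, 3, 4, 5, 6}; Eulerian path requires 0 or 2)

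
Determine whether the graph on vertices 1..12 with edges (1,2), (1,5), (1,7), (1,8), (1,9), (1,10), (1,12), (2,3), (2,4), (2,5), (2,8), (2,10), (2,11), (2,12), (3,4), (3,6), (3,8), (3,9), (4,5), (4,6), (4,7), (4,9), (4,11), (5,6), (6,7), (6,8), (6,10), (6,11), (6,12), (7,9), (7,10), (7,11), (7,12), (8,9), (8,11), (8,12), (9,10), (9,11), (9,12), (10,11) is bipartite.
No (odd cycle of length 3: 2 -> 1 -> 10 -> 2)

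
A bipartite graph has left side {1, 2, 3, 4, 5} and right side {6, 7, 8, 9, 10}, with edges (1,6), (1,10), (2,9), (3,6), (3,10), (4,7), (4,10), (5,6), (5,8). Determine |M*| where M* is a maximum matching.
5 (matching: (1,10), (2,9), (3,6), (4,7), (5,8); upper bound min(|L|,|R|) = min(5,5) = 5)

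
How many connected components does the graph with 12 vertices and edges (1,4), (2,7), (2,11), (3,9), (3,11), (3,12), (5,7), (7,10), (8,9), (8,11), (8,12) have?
3 (components: {1, 4}, {2, 3, 5, 7, 8, 9, 10, 11, 12}, {6})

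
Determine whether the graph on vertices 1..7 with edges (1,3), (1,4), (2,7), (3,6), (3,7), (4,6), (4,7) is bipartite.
Yes. Partition: {1, 5, 6, 7}, {2, 3, 4}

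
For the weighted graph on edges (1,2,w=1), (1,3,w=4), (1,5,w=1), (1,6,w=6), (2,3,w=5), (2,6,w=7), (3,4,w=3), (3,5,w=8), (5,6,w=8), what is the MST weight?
15 (MST edges: (1,2,w=1), (1,3,w=4), (1,5,w=1), (1,6,w=6), (3,4,w=3); sum of weights 1 + 4 + 1 + 6 + 3 = 15)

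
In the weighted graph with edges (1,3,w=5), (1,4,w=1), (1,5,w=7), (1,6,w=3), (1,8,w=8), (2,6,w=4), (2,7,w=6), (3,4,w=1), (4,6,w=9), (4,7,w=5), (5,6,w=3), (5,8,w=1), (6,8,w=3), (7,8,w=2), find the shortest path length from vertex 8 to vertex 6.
3 (path: 8 -> 6; weights 3 = 3)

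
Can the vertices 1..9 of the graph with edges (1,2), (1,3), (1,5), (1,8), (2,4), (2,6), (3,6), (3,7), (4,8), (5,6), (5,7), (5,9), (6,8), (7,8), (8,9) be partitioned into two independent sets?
Yes. Partition: {1, 4, 6, 7, 9}, {2, 3, 5, 8}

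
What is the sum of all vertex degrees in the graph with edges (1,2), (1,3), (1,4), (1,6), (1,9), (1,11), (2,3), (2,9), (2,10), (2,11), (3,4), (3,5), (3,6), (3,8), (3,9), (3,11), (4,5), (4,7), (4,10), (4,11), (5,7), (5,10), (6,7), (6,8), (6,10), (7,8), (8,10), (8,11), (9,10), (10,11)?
60 (handshake: sum of degrees = 2|E| = 2 x 30 = 60)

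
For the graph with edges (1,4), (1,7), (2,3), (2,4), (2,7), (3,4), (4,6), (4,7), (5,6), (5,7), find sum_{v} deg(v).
20 (handshake: sum of degrees = 2|E| = 2 x 10 = 20)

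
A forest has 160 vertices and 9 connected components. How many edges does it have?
151 (Each of the 9 component trees on V_i vertices has V_i - 1 edges; summing gives V - C = 160 - 9 = 151)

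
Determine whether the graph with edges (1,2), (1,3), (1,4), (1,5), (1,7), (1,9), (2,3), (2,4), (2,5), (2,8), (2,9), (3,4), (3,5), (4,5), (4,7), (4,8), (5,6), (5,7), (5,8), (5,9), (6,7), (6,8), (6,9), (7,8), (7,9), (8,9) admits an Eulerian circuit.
Yes (the graph is connected and all 9 vertices have even degree)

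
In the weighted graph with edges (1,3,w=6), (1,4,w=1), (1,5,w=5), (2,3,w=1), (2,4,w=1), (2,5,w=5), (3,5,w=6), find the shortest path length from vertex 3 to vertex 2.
1 (path: 3 -> 2; weights 1 = 1)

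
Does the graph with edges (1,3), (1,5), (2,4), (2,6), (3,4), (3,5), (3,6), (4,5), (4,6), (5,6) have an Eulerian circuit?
Yes (the graph is connected and all 6 vertices have even degree)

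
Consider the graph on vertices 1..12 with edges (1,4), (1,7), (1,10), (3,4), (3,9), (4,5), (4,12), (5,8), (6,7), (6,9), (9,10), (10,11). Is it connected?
No, it has 2 components: {1, 3, 4, 5, 6, 7, 8, 9, 10, 11, 12}, {2}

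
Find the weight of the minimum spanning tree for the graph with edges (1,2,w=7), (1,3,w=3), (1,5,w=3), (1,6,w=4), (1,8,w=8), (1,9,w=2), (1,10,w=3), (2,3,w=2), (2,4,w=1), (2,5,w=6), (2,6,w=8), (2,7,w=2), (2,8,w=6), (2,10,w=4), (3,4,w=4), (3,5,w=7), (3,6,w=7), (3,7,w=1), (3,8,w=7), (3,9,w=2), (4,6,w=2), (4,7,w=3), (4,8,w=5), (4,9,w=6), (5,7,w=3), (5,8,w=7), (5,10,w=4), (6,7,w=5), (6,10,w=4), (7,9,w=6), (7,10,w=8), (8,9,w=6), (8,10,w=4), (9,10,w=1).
18 (MST edges: (1,5,w=3), (1,9,w=2), (2,4,w=1), (2,7,w=2), (3,7,w=1), (3,9,w=2), (4,6,w=2), (8,10,w=4), (9,10,w=1); sum of weights 3 + 2 + 1 + 2 + 1 + 2 + 2 + 4 + 1 = 18)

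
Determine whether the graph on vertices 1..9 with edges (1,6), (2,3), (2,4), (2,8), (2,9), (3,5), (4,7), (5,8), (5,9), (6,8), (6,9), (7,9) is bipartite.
Yes. Partition: {1, 3, 4, 8, 9}, {2, 5, 6, 7}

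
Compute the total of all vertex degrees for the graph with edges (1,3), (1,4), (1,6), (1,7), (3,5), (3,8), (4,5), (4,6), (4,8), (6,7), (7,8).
22 (handshake: sum of degrees = 2|E| = 2 x 11 = 22)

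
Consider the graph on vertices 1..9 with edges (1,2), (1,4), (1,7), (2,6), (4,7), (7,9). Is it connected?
No, it has 4 components: {1, 2, 4, 6, 7, 9}, {3}, {5}, {8}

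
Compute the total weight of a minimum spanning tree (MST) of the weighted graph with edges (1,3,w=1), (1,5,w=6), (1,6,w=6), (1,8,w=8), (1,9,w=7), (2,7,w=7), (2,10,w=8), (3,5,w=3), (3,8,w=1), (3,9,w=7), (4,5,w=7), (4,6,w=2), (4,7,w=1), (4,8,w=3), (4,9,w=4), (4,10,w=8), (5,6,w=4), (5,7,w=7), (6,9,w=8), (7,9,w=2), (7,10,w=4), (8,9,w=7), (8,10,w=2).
22 (MST edges: (1,3,w=1), (2,7,w=7), (3,5,w=3), (3,8,w=1), (4,6,w=2), (4,7,w=1), (4,8,w=3), (7,9,w=2), (8,10,w=2); sum of weights 1 + 7 + 3 + 1 + 2 + 1 + 3 + 2 + 2 = 22)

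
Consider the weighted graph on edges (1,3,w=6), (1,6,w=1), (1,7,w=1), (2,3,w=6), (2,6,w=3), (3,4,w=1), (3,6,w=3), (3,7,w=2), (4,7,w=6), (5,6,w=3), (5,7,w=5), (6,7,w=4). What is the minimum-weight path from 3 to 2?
6 (path: 3 -> 2; weights 6 = 6)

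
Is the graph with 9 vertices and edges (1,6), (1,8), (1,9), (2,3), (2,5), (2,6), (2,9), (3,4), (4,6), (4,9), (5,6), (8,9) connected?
No, it has 2 components: {1, 2, 3, 4, 5, 6, 8, 9}, {7}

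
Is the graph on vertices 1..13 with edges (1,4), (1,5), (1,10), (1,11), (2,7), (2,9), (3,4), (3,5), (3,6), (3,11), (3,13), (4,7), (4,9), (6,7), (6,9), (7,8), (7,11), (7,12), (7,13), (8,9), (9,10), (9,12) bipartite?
Yes. Partition: {1, 3, 7, 9}, {2, 4, 5, 6, 8, 10, 11, 12, 13}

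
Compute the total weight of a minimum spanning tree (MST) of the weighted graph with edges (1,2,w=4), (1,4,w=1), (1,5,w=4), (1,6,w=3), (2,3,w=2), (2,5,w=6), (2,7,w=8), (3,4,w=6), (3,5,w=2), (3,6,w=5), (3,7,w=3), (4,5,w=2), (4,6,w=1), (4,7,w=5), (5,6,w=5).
11 (MST edges: (1,4,w=1), (2,3,w=2), (3,5,w=2), (3,7,w=3), (4,5,w=2), (4,6,w=1); sum of weights 1 + 2 + 2 + 3 + 2 + 1 = 11)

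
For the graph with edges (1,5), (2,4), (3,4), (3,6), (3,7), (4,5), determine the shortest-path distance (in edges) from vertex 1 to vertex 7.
4 (path: 1 -> 5 -> 4 -> 3 -> 7, 4 edges)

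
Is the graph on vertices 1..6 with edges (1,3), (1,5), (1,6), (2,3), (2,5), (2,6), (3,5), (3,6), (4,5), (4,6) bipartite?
No (odd cycle of length 3: 3 -> 1 -> 6 -> 3)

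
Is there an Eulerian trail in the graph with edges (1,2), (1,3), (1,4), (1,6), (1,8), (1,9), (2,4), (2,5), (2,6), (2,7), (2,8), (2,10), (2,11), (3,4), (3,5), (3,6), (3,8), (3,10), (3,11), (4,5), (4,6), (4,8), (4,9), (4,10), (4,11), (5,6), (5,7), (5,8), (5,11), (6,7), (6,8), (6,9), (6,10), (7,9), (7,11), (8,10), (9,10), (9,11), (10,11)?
No (8 vertices have odd degree: {3, 4, 5, 6, 7, 8, 10, 11}; Eulerian path requires 0 or 2)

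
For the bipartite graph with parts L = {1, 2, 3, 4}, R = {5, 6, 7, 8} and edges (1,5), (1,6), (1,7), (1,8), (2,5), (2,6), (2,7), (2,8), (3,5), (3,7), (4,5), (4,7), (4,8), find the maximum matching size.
4 (matching: (1,8), (2,6), (3,7), (4,5); upper bound min(|L|,|R|) = min(4,4) = 4)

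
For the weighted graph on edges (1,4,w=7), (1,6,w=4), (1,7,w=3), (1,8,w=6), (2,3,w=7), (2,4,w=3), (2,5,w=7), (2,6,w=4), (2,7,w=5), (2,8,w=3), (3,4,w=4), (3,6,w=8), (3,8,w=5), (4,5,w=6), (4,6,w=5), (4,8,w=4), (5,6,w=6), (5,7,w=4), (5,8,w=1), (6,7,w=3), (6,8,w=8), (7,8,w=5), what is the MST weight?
21 (MST edges: (1,7,w=3), (2,4,w=3), (2,6,w=4), (2,8,w=3), (3,4,w=4), (5,8,w=1), (6,7,w=3); sum of weights 3 + 3 + 4 + 3 + 4 + 1 + 3 = 21)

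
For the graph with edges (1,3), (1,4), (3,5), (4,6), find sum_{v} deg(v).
8 (handshake: sum of degrees = 2|E| = 2 x 4 = 8)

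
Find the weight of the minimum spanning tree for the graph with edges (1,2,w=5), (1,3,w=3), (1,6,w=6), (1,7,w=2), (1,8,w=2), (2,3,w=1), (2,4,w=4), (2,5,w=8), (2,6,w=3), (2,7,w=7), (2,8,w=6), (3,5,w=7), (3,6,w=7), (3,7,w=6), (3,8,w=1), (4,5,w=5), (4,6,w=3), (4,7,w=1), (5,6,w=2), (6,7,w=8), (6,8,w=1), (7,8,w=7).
10 (MST edges: (1,7,w=2), (1,8,w=2), (2,3,w=1), (3,8,w=1), (4,7,w=1), (5,6,w=2), (6,8,w=1); sum of weights 2 + 2 + 1 + 1 + 1 + 2 + 1 = 10)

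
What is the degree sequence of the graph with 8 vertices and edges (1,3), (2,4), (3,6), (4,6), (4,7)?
[3, 2, 2, 1, 1, 1, 0, 0] (degrees: deg(1)=1, deg(2)=1, deg(3)=2, deg(4)=3, deg(5)=0, deg(6)=2, deg(7)=1, deg(8)=0)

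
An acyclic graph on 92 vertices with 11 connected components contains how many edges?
81 (Each of the 11 component trees on V_i vertices has V_i - 1 edges; summing gives V - C = 92 - 11 = 81)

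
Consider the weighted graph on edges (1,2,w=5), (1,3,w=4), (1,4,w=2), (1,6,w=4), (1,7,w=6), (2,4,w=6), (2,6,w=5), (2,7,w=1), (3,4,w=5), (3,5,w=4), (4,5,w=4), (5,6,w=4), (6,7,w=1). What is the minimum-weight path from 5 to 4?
4 (path: 5 -> 4; weights 4 = 4)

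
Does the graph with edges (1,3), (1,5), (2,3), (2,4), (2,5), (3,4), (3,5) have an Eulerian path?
Yes (the graph is connected and exactly 2 vertices have odd degree: {2, 5}; any Eulerian path must start and end at those)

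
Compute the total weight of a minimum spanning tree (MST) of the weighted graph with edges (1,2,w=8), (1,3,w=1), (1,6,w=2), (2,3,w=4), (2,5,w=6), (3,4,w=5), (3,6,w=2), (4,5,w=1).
13 (MST edges: (1,3,w=1), (1,6,w=2), (2,3,w=4), (3,4,w=5), (4,5,w=1); sum of weights 1 + 2 + 4 + 5 + 1 = 13)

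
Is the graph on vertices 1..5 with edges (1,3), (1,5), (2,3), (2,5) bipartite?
Yes. Partition: {1, 2, 4}, {3, 5}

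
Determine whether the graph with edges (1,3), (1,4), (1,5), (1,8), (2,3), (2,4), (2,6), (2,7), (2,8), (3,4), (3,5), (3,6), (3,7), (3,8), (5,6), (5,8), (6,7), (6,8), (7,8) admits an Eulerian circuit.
No (4 vertices have odd degree: {2, 3, 4, 6}; Eulerian circuit requires 0)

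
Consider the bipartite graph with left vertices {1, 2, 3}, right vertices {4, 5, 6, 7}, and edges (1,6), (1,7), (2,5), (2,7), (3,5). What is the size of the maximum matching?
3 (matching: (1,6), (2,7), (3,5); upper bound min(|L|,|R|) = min(3,4) = 3)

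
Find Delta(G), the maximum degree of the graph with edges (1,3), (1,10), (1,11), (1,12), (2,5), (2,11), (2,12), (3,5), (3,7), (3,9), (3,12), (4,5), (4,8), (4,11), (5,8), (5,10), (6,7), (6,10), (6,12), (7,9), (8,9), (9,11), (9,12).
5 (attained at vertices 3, 5, 9, 12)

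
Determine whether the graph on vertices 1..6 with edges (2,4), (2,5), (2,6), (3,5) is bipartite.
Yes. Partition: {1, 2, 3}, {4, 5, 6}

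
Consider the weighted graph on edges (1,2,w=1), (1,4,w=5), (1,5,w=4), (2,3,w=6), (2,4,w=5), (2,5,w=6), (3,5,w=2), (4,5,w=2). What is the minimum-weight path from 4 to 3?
4 (path: 4 -> 5 -> 3; weights 2 + 2 = 4)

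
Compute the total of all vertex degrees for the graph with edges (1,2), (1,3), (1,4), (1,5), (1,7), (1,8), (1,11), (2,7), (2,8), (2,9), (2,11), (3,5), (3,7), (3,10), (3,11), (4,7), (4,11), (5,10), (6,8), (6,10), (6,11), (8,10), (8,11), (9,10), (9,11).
50 (handshake: sum of degrees = 2|E| = 2 x 25 = 50)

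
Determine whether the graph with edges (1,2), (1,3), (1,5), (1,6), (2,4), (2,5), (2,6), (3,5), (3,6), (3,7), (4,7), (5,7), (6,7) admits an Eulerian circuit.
Yes (the graph is connected and all 7 vertices have even degree)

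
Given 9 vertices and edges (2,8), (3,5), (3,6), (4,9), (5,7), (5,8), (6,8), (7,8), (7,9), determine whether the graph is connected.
No, it has 2 components: {1}, {2, 3, 4, 5, 6, 7, 8, 9}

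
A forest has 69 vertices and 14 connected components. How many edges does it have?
55 (Each of the 14 component trees on V_i vertices has V_i - 1 edges; summing gives V - C = 69 - 14 = 55)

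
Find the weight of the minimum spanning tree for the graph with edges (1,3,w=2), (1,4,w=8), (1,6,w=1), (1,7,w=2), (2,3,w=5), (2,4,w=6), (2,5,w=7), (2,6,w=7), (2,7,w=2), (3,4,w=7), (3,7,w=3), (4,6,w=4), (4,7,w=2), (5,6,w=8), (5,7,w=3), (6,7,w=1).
11 (MST edges: (1,3,w=2), (1,6,w=1), (2,7,w=2), (4,7,w=2), (5,7,w=3), (6,7,w=1); sum of weights 2 + 1 + 2 + 2 + 3 + 1 = 11)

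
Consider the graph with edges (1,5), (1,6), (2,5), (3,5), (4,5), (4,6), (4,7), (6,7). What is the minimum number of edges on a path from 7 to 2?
3 (path: 7 -> 4 -> 5 -> 2, 3 edges)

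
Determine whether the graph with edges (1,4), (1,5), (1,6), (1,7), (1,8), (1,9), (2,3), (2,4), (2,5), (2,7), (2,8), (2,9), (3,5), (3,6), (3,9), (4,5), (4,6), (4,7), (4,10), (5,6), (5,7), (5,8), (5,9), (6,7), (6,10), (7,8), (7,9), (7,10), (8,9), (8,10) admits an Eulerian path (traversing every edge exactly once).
Yes — and in fact it has an Eulerian circuit (the graph is connected and all 10 vertices have even degree)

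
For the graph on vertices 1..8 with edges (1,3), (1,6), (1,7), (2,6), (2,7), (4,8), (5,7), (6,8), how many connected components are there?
1 (components: {1, 2, 3, 4, 5, 6, 7, 8})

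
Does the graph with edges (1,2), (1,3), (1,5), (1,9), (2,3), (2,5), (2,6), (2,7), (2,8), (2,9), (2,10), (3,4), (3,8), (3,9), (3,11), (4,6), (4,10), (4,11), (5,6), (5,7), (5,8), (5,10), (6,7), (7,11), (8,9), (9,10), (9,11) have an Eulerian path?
Yes — and in fact it has an Eulerian circuit (the graph is connected and all 11 vertices have even degree)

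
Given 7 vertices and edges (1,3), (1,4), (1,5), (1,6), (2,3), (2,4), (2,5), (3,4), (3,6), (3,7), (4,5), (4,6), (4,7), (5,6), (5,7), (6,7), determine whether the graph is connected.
Yes (BFS from 1 visits [1, 3, 4, 5, 6, 2, 7] — all 7 vertices reached)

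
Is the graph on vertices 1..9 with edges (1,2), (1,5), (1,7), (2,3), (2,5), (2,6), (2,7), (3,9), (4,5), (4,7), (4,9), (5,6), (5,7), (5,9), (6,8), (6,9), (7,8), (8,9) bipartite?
No (odd cycle of length 3: 2 -> 1 -> 7 -> 2)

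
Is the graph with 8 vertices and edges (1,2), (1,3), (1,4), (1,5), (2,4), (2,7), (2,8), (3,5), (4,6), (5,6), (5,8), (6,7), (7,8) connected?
Yes (BFS from 1 visits [1, 2, 3, 4, 5, 7, 8, 6] — all 8 vertices reached)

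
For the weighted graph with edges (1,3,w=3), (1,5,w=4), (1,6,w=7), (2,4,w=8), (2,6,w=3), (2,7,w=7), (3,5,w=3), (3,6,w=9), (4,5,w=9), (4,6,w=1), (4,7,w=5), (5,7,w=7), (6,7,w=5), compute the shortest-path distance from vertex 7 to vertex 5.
7 (path: 7 -> 5; weights 7 = 7)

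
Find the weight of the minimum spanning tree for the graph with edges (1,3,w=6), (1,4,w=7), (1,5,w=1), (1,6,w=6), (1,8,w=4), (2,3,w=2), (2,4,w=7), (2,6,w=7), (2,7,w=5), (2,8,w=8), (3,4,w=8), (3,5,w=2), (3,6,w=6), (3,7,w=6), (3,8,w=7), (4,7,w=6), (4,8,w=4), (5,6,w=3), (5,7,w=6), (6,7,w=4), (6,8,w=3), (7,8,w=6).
19 (MST edges: (1,5,w=1), (2,3,w=2), (3,5,w=2), (4,8,w=4), (5,6,w=3), (6,7,w=4), (6,8,w=3); sum of weights 1 + 2 + 2 + 4 + 3 + 4 + 3 = 19)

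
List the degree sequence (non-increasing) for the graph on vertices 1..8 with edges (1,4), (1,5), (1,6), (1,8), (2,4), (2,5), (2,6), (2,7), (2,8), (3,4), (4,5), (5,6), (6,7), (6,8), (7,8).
[5, 5, 4, 4, 4, 4, 3, 1] (degrees: deg(1)=4, deg(2)=5, deg(3)=1, deg(4)=4, deg(5)=4, deg(6)=5, deg(7)=3, deg(8)=4)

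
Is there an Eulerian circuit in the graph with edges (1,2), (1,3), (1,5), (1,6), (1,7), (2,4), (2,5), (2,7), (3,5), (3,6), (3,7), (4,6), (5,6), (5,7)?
No (2 vertices have odd degree: {1, 5}; Eulerian circuit requires 0)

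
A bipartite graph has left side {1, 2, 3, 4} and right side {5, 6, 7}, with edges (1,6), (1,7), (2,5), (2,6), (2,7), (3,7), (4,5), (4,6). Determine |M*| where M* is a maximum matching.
3 (matching: (1,7), (2,6), (4,5); upper bound min(|L|,|R|) = min(4,3) = 3)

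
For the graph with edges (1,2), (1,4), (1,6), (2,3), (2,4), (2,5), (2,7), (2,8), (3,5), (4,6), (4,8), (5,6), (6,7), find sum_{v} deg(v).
26 (handshake: sum of degrees = 2|E| = 2 x 13 = 26)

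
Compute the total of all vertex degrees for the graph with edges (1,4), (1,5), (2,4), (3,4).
8 (handshake: sum of degrees = 2|E| = 2 x 4 = 8)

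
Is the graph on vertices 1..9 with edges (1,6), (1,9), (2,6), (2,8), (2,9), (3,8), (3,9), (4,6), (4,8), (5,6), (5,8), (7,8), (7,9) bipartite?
Yes. Partition: {1, 2, 3, 4, 5, 7}, {6, 8, 9}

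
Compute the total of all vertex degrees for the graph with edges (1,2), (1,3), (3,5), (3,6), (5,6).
10 (handshake: sum of degrees = 2|E| = 2 x 5 = 10)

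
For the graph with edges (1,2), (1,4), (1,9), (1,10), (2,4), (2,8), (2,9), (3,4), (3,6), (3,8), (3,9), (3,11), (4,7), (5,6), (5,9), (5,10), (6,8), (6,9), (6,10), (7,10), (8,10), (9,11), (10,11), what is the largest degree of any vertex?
6 (attained at vertices 9, 10)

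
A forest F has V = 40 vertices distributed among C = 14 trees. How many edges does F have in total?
26 (Each of the 14 component trees on V_i vertices has V_i - 1 edges; summing gives V - C = 40 - 14 = 26)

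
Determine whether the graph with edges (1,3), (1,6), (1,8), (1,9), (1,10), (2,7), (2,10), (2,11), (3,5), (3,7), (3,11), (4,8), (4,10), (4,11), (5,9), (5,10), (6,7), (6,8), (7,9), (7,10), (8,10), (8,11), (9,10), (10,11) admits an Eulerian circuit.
No (8 vertices have odd degree: {1, 2, 4, 5, 6, 7, 8, 11}; Eulerian circuit requires 0)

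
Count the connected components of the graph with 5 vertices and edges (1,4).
4 (components: {1, 4}, {2}, {3}, {5})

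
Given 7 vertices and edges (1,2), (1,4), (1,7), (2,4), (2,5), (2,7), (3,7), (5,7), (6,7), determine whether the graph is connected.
Yes (BFS from 1 visits [1, 2, 4, 7, 5, 3, 6] — all 7 vertices reached)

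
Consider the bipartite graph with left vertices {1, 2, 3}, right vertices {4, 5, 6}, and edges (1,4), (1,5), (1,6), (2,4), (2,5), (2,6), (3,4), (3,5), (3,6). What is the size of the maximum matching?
3 (matching: (1,6), (2,5), (3,4); upper bound min(|L|,|R|) = min(3,3) = 3)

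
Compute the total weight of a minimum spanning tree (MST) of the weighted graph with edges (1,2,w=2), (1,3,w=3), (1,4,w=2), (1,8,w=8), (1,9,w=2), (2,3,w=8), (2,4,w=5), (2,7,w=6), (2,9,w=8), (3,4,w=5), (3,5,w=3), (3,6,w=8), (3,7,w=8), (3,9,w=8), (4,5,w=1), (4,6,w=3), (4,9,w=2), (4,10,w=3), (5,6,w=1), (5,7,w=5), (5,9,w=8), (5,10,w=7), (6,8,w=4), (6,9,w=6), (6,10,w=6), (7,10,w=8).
23 (MST edges: (1,2,w=2), (1,3,w=3), (1,4,w=2), (1,9,w=2), (4,5,w=1), (4,10,w=3), (5,6,w=1), (5,7,w=5), (6,8,w=4); sum of weights 2 + 3 + 2 + 2 + 1 + 3 + 1 + 5 + 4 = 23)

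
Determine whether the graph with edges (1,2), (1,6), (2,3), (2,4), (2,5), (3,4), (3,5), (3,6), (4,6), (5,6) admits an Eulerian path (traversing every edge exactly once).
Yes (the graph is connected and exactly 2 vertices have odd degree: {4, 5}; any Eulerian path must start and end at those)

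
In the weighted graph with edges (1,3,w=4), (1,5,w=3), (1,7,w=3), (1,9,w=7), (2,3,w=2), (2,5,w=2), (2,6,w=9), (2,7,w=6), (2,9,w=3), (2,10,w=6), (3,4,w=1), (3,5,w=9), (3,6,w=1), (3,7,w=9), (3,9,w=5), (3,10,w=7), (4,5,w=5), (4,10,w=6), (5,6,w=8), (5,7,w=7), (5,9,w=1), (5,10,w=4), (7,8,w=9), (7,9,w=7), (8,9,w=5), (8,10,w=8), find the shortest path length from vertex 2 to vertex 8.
8 (path: 2 -> 9 -> 8; weights 3 + 5 = 8)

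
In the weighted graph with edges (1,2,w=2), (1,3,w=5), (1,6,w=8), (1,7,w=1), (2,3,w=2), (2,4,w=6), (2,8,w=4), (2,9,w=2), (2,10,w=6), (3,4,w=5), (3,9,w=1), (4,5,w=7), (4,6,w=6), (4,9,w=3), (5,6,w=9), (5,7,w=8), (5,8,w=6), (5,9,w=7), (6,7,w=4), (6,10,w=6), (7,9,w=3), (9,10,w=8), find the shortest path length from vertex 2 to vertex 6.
7 (path: 2 -> 1 -> 7 -> 6; weights 2 + 1 + 4 = 7)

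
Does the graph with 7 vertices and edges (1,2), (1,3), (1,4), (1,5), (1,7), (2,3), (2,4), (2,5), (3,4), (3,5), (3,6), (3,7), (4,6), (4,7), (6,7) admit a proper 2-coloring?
No (odd cycle of length 3: 4 -> 1 -> 7 -> 4)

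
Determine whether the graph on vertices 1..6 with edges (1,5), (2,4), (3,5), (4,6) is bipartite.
Yes. Partition: {1, 2, 3, 6}, {4, 5}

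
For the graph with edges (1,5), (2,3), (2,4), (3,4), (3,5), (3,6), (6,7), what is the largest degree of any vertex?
4 (attained at vertex 3)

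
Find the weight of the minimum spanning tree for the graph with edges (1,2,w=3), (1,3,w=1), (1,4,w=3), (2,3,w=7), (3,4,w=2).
6 (MST edges: (1,2,w=3), (1,3,w=1), (3,4,w=2); sum of weights 3 + 1 + 2 = 6)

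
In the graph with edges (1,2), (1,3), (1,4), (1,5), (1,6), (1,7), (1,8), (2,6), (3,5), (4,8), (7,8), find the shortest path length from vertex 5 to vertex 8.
2 (path: 5 -> 1 -> 8, 2 edges)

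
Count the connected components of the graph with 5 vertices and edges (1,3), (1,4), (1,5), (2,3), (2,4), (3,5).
1 (components: {1, 2, 3, 4, 5})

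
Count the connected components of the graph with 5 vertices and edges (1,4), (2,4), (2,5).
2 (components: {1, 2, 4, 5}, {3})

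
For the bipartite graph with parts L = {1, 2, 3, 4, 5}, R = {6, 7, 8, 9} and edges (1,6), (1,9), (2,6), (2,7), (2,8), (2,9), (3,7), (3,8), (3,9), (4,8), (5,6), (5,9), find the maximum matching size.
4 (matching: (1,9), (2,8), (3,7), (5,6); upper bound min(|L|,|R|) = min(5,4) = 4)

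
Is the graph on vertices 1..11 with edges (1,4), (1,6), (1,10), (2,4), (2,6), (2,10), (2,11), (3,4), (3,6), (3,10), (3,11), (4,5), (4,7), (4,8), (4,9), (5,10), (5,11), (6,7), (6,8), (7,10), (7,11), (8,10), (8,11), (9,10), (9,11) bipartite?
Yes. Partition: {1, 2, 3, 5, 7, 8, 9}, {4, 6, 10, 11}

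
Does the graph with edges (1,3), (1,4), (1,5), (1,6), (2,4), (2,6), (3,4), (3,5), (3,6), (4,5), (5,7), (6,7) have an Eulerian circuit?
Yes (the graph is connected and all 7 vertices have even degree)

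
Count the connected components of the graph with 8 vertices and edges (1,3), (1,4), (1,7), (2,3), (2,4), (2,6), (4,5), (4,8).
1 (components: {1, 2, 3, 4, 5, 6, 7, 8})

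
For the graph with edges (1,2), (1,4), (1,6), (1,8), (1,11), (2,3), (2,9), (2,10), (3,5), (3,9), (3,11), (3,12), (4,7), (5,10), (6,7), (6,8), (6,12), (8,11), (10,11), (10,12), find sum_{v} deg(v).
40 (handshake: sum of degrees = 2|E| = 2 x 20 = 40)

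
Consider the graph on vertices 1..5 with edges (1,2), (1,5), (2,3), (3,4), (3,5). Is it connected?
Yes (BFS from 1 visits [1, 2, 5, 3, 4] — all 5 vertices reached)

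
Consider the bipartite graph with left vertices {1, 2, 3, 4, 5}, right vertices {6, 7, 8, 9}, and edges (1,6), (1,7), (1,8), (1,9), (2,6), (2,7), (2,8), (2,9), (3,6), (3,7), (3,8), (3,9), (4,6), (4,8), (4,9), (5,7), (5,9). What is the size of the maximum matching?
4 (matching: (1,9), (2,8), (3,7), (4,6); upper bound min(|L|,|R|) = min(5,4) = 4)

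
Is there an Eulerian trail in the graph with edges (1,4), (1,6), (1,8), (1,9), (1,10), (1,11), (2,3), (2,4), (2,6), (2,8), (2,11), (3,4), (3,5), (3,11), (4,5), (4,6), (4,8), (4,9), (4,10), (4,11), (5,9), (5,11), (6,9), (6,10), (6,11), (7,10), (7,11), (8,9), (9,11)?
Yes (the graph is connected and exactly 2 vertices have odd degree: {2, 4}; any Eulerian path must start and end at those)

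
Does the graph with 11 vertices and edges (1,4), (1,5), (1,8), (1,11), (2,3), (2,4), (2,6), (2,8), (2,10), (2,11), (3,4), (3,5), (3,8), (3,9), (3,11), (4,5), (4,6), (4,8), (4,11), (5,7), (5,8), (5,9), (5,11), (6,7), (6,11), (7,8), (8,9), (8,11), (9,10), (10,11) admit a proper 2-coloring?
No (odd cycle of length 3: 8 -> 1 -> 5 -> 8)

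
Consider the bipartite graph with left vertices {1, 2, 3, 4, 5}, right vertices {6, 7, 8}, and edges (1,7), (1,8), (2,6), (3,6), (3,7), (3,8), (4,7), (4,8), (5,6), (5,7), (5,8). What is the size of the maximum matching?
3 (matching: (1,8), (2,6), (3,7); upper bound min(|L|,|R|) = min(5,3) = 3)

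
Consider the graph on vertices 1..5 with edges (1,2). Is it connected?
No, it has 4 components: {1, 2}, {3}, {4}, {5}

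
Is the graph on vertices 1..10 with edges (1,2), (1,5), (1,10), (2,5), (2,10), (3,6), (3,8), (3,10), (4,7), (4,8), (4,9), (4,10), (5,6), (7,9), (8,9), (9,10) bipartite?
No (odd cycle of length 3: 2 -> 1 -> 10 -> 2)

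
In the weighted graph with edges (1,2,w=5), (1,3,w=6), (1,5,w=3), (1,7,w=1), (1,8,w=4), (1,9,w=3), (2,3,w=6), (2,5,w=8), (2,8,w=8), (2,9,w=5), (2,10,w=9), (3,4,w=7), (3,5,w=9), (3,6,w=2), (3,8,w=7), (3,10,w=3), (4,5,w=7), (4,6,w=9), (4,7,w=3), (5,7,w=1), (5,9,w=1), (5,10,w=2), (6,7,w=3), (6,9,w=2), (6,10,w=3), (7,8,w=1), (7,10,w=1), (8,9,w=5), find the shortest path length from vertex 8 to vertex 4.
4 (path: 8 -> 7 -> 4; weights 1 + 3 = 4)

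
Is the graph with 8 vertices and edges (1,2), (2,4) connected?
No, it has 6 components: {1, 2, 4}, {3}, {5}, {6}, {7}, {8}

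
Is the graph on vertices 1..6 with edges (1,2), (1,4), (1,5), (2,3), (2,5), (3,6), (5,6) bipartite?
No (odd cycle of length 3: 2 -> 1 -> 5 -> 2)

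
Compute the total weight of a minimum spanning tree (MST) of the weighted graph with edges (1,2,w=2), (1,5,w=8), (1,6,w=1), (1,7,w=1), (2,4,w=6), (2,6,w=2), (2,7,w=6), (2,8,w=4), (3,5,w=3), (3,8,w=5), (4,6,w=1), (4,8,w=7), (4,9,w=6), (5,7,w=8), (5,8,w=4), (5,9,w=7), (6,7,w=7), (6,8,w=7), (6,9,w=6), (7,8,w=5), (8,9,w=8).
22 (MST edges: (1,2,w=2), (1,6,w=1), (1,7,w=1), (2,8,w=4), (3,5,w=3), (4,6,w=1), (4,9,w=6), (5,8,w=4); sum of weights 2 + 1 + 1 + 4 + 3 + 1 + 6 + 4 = 22)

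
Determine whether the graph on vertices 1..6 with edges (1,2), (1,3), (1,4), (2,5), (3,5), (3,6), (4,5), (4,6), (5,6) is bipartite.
No (odd cycle of length 3: 5 -> 3 -> 6 -> 5)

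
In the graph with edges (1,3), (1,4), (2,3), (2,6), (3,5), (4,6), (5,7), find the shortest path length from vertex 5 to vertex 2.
2 (path: 5 -> 3 -> 2, 2 edges)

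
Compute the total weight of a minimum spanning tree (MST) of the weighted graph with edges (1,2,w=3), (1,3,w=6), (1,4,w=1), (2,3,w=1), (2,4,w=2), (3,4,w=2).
4 (MST edges: (1,4,w=1), (2,3,w=1), (2,4,w=2); sum of weights 1 + 1 + 2 = 4)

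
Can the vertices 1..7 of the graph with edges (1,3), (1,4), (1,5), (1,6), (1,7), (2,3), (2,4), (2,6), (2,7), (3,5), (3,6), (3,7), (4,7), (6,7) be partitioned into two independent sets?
No (odd cycle of length 3: 5 -> 1 -> 3 -> 5)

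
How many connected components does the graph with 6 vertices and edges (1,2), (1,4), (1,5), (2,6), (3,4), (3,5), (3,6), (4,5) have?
1 (components: {1, 2, 3, 4, 5, 6})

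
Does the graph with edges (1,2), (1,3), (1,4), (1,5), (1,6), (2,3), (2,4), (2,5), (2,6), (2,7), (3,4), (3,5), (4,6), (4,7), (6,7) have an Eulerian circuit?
No (4 vertices have odd degree: {1, 4, 5, 7}; Eulerian circuit requires 0)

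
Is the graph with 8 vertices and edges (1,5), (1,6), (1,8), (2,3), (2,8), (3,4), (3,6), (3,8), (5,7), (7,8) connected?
Yes (BFS from 1 visits [1, 5, 6, 8, 7, 3, 2, 4] — all 8 vertices reached)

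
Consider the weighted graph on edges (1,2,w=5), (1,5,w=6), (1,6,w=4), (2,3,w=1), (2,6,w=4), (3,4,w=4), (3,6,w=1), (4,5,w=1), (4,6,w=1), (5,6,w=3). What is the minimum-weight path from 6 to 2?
2 (path: 6 -> 3 -> 2; weights 1 + 1 = 2)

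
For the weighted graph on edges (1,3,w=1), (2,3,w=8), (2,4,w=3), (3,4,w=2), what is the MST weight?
6 (MST edges: (1,3,w=1), (2,4,w=3), (3,4,w=2); sum of weights 1 + 3 + 2 = 6)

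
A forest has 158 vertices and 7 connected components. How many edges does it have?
151 (Each of the 7 component trees on V_i vertices has V_i - 1 edges; summing gives V - C = 158 - 7 = 151)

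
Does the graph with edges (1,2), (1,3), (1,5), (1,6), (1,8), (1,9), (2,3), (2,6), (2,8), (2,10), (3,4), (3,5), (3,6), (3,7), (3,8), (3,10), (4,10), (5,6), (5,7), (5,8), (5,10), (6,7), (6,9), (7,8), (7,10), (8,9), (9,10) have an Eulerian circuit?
No (2 vertices have odd degree: {2, 7}; Eulerian circuit requires 0)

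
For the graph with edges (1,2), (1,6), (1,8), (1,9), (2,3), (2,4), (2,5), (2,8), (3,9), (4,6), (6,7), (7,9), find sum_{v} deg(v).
24 (handshake: sum of degrees = 2|E| = 2 x 12 = 24)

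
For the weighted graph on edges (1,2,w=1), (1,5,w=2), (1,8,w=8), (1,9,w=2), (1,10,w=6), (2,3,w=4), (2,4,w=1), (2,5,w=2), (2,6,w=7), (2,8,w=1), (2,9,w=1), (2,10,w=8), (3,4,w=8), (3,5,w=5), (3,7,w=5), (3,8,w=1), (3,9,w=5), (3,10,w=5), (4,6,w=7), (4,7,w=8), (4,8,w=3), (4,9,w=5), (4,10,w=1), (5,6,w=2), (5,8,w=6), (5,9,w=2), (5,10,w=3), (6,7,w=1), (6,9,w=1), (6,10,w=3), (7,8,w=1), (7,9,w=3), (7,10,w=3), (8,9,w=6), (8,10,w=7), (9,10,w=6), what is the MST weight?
10 (MST edges: (1,2,w=1), (1,5,w=2), (2,4,w=1), (2,8,w=1), (2,9,w=1), (3,8,w=1), (4,10,w=1), (6,7,w=1), (6,9,w=1); sum of weights 1 + 2 + 1 + 1 + 1 + 1 + 1 + 1 + 1 = 10)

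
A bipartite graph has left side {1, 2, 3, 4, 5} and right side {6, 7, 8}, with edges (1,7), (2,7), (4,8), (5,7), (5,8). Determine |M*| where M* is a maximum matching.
2 (matching: (1,7), (4,8); upper bound min(|L|,|R|) = min(5,3) = 3)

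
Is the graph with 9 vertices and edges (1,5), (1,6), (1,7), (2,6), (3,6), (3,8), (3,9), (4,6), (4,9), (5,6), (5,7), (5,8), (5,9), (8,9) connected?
Yes (BFS from 1 visits [1, 5, 6, 7, 8, 9, 2, 3, 4] — all 9 vertices reached)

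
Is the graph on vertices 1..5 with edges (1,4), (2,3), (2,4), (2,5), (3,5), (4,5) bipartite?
No (odd cycle of length 3: 2 -> 4 -> 5 -> 2)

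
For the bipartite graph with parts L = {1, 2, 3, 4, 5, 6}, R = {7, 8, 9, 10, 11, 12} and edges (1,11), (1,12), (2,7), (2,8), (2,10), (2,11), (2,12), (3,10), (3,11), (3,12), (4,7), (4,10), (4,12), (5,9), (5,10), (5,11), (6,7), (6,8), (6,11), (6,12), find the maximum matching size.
6 (matching: (1,12), (2,11), (3,10), (4,7), (5,9), (6,8); upper bound min(|L|,|R|) = min(6,6) = 6)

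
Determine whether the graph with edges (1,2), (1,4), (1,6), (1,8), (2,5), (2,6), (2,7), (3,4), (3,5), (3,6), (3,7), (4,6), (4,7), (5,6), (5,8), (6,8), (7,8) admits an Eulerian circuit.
Yes (the graph is connected and all 8 vertices have even degree)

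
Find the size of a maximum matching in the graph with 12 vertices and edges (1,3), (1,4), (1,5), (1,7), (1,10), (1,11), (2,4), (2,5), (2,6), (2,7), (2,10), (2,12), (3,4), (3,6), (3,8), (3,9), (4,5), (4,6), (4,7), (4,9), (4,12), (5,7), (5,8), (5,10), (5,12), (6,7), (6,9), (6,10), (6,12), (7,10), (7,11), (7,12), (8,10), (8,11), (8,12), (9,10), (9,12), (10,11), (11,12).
6 (matching: (1,7), (2,12), (3,9), (4,6), (5,8), (10,11); upper bound floor(n/2) = floor(12/2) = 6)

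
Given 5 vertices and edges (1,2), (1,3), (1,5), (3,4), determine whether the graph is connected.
Yes (BFS from 1 visits [1, 2, 3, 5, 4] — all 5 vertices reached)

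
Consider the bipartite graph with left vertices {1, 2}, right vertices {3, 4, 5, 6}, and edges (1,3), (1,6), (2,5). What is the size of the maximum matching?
2 (matching: (1,6), (2,5); upper bound min(|L|,|R|) = min(2,4) = 2)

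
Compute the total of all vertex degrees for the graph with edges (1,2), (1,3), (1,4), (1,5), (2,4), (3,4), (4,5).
14 (handshake: sum of degrees = 2|E| = 2 x 7 = 14)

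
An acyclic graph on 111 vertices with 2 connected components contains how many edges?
109 (Each of the 2 component trees on V_i vertices has V_i - 1 edges; summing gives V - C = 111 - 2 = 109)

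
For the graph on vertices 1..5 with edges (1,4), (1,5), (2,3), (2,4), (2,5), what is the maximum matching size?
2 (matching: (1,5), (2,4); upper bound floor(n/2) = floor(5/2) = 2)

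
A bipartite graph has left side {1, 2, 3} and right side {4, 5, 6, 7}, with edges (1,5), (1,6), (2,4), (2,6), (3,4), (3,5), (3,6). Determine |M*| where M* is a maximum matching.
3 (matching: (1,6), (2,4), (3,5); upper bound min(|L|,|R|) = min(3,4) = 3)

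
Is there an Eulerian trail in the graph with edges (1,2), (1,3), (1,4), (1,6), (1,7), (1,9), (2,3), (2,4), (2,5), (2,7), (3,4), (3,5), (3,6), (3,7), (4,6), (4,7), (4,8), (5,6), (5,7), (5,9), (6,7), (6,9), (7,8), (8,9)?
No (4 vertices have odd degree: {2, 5, 7, 8}; Eulerian path requires 0 or 2)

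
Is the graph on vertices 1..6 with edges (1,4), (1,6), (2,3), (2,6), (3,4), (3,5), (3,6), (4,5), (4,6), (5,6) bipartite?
No (odd cycle of length 3: 4 -> 1 -> 6 -> 4)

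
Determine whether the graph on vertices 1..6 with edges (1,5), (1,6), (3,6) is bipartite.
Yes. Partition: {1, 2, 3, 4}, {5, 6}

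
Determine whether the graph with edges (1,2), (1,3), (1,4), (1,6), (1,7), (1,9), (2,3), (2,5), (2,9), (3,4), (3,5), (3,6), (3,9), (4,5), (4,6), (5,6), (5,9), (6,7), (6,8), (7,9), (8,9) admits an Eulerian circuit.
No (2 vertices have odd degree: {5, 7}; Eulerian circuit requires 0)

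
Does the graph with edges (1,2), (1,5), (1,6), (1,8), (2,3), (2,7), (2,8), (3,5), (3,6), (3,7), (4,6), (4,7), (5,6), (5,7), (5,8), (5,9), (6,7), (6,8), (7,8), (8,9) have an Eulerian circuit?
Yes (the graph is connected and all 9 vertices have even degree)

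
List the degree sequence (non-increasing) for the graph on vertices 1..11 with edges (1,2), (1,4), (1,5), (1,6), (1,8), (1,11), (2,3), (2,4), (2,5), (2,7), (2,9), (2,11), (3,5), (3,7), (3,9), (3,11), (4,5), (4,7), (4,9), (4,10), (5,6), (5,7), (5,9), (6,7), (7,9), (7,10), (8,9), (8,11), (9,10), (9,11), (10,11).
[8, 7, 7, 7, 6, 6, 6, 5, 4, 3, 3] (degrees: deg(1)=6, deg(2)=7, deg(3)=5, deg(4)=6, deg(5)=7, deg(6)=3, deg(7)=7, deg(8)=3, deg(9)=8, deg(10)=4, deg(11)=6)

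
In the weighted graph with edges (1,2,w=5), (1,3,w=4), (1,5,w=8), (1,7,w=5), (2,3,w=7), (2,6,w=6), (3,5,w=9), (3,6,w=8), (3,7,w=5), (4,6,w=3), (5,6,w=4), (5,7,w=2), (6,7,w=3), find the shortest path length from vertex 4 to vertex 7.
6 (path: 4 -> 6 -> 7; weights 3 + 3 = 6)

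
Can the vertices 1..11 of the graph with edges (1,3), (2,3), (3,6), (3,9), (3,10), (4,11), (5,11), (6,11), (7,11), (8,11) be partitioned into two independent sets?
Yes. Partition: {1, 2, 4, 5, 6, 7, 8, 9, 10}, {3, 11}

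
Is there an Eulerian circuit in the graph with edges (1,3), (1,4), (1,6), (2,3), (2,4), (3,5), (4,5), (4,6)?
No (2 vertices have odd degree: {1, 3}; Eulerian circuit requires 0)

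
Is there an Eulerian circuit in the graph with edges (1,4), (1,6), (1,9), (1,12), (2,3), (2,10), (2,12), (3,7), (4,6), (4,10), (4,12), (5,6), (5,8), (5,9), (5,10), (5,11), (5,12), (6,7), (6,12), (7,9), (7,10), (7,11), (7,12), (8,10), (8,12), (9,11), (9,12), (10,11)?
No (4 vertices have odd degree: {2, 6, 8, 9}; Eulerian circuit requires 0)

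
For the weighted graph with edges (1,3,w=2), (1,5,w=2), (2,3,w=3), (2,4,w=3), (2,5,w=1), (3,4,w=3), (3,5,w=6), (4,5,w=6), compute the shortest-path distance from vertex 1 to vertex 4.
5 (path: 1 -> 3 -> 4; weights 2 + 3 = 5)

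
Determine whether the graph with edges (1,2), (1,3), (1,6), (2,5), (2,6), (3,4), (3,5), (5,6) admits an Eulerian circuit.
No (6 vertices have odd degree: {1, 2, 3, 4, 5, 6}; Eulerian circuit requires 0)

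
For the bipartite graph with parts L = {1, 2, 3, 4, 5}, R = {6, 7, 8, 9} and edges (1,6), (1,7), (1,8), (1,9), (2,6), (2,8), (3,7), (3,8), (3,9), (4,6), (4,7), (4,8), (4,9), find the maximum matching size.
4 (matching: (1,9), (2,8), (3,7), (4,6); upper bound min(|L|,|R|) = min(5,4) = 4)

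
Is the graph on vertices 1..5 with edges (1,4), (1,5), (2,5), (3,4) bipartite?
Yes. Partition: {1, 2, 3}, {4, 5}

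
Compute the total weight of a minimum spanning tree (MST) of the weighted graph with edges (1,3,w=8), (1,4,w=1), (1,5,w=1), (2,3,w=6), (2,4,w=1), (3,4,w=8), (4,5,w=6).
9 (MST edges: (1,4,w=1), (1,5,w=1), (2,3,w=6), (2,4,w=1); sum of weights 1 + 1 + 6 + 1 = 9)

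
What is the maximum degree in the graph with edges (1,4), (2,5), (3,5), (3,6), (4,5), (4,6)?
3 (attained at vertices 4, 5)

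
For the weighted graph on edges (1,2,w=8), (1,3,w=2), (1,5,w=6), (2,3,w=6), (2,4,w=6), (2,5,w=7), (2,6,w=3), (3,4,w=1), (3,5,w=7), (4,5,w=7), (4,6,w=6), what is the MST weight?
18 (MST edges: (1,3,w=2), (1,5,w=6), (2,4,w=6), (2,6,w=3), (3,4,w=1); sum of weights 2 + 6 + 6 + 3 + 1 = 18)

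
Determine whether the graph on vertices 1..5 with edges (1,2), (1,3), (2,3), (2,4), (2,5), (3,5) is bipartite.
No (odd cycle of length 3: 2 -> 1 -> 3 -> 2)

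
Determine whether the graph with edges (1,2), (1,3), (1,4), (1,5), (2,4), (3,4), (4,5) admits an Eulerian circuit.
Yes (the graph is connected and all 5 vertices have even degree)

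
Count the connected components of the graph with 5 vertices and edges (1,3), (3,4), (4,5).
2 (components: {1, 3, 4, 5}, {2})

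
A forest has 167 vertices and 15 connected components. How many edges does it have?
152 (Each of the 15 component trees on V_i vertices has V_i - 1 edges; summing gives V - C = 167 - 15 = 152)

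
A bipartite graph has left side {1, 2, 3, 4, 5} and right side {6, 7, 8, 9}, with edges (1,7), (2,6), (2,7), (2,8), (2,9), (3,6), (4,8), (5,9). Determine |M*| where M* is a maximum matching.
4 (matching: (1,7), (2,9), (3,6), (4,8); upper bound min(|L|,|R|) = min(5,4) = 4)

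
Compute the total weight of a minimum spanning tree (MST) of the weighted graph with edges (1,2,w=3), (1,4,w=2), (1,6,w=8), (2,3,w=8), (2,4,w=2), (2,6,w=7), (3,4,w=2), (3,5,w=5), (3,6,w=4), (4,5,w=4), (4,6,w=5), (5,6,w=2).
12 (MST edges: (1,4,w=2), (2,4,w=2), (3,4,w=2), (3,6,w=4), (5,6,w=2); sum of weights 2 + 2 + 2 + 4 + 2 = 12)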